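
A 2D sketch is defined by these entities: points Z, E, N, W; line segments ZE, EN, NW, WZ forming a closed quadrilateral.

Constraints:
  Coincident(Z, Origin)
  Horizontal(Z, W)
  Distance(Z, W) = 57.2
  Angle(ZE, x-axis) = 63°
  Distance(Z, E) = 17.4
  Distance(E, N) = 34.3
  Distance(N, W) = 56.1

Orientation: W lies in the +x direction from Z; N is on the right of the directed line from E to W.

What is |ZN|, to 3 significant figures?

19.1

Z is at the origin; Z and W share the same y with |ZW| = 57.2 and W in +x, so W = (57.2, 0). ZE runs at 63.0° with |ZE| = 17.4, so E = (7.90, 15.5). N is determined by |EN| = 34.3 and |NW| = 56.1 together: it lies at the intersection of circle(E, 34.3) and circle(W, 56.1). With |EW| = 51.7, the foot of the radical line on EW is 6.77 from E and the perpendicular offset is √(34.3² − 6.77²) = 33.6. Taking the right-of-EW solution: N = (4.27, -18.6).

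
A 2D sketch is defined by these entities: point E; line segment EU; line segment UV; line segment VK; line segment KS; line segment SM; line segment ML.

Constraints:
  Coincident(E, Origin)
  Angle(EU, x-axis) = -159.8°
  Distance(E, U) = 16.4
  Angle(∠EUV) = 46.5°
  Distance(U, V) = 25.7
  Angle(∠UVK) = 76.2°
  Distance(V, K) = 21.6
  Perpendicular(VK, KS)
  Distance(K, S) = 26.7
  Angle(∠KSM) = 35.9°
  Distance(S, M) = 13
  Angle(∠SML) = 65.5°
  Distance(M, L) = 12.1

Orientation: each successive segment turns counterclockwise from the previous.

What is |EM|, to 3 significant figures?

5.11

E is at the origin; EU runs at -159.8° with length 16.4, so U = (-15.4, -5.66). ∠EUV = 46.5° gives UV at -26.3° from the x-axis; with |UV| = 25.7, V = (7.65, -17.0). ∠UVK = 76.2° gives VK at 77.5° from the x-axis; with |VK| = 21.6, K = (12.3, 4.04). VK is perpendicular to KS, so KS runs at 168°; with |KS| = 26.7, S = (-13.7, 9.82). ∠KSM = 35.9° gives SM at -48.4° from the x-axis; with |SM| = 13.0, M = (-5.11, 0.0957). Then |EM| = |M − E| = 5.11.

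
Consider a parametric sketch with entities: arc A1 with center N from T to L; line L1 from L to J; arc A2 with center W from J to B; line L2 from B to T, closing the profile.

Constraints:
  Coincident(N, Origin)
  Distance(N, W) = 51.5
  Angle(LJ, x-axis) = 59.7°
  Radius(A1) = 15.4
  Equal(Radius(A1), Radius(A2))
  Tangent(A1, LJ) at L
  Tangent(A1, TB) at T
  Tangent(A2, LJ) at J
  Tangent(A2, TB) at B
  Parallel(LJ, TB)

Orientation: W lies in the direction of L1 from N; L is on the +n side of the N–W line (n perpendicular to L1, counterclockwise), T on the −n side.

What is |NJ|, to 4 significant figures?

53.75

The slot axis is L1's direction at 59.7°, so u = (cos 59.7°, sin 59.7°) = (0.5045, 0.8634) and n = (−sin 59.7°, cos 59.7°) = (-0.8634, 0.5045). N is at the origin and W lies 51.5 along u from N, so W = 51.5·u = (25.98, 44.46). Tangency of A1 to both parallel lines with radius 15.4 puts L and T at N ± 15.4·n: L = (-13.30, 7.770), T = (13.30, -7.770). Equal radii place J and B the same way about W: J = W + 15.4·n = (12.69, 52.23), B = W − 15.4·n = (39.28, 36.70). Then |NJ| = |J − N| = 53.75.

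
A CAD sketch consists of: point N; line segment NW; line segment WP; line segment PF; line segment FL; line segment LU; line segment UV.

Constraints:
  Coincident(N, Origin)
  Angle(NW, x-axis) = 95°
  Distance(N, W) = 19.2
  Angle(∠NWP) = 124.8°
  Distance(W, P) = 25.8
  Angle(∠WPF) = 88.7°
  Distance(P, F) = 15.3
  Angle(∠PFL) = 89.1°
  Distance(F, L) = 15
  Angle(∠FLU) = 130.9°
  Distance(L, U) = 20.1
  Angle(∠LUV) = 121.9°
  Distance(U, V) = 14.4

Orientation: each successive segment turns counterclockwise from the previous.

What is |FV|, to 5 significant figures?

37.541

N is at the origin; NW runs at 95.0° with length 19.2, so W = (-1.6734, 19.127). ∠NWP = 124.8° gives WP at 150.20° from the x-axis; with |WP| = 25.8, P = (-24.062, 31.949). ∠WPF = 88.7° gives PF at -118.50° from the x-axis; with |PF| = 15.3, F = (-31.362, 18.503). ∠PFL = 89.1° gives FL at -27.600° from the x-axis; with |FL| = 15.0, L = (-18.069, 11.554). ∠FLU = 130.9° gives LU at 21.500° from the x-axis; with |LU| = 20.1, U = (0.63218, 18.920). ∠LUV = 121.9° gives UV at 79.600° from the x-axis; with |UV| = 14.4, V = (3.2317, 33.084). Then |FV| = |V − F| = 37.541.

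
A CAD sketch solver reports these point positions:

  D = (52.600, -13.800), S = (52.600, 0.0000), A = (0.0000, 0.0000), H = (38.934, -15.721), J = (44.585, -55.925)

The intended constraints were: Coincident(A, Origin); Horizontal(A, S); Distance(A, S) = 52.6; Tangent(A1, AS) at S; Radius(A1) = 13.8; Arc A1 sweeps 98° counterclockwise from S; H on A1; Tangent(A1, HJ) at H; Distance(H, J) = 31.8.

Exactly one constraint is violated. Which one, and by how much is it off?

Distance(H, J) = 31.8 — off by 8.80.

A = (0.00, 0.00) ✓; A.y = 0.00, S.y = 0.00 ✓; |AS| = 52.60 ✓; ∠(DS, SA) = 90.00° ✓; |DS| = 13.80 ✓; bearing(D→H) − bearing(D→S) = 98.00° ✓; |DH| = 13.80 ✓; ∠(DH, HJ) = 90.00° ✓; |HJ| = 40.60 ✗.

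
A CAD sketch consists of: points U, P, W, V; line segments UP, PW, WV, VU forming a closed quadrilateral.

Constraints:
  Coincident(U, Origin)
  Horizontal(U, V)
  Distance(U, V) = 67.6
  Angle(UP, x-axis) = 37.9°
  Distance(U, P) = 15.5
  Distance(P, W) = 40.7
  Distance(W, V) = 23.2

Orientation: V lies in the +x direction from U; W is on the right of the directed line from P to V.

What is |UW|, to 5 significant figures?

48.576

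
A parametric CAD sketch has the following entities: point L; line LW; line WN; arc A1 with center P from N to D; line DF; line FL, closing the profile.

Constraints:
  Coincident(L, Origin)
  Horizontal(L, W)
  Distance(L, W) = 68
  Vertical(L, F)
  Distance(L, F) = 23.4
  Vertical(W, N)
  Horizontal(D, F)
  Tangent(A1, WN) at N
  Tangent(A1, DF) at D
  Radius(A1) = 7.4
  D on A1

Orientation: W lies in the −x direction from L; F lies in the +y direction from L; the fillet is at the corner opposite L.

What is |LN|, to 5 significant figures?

69.857

L is at the origin; L and W share the same y with |LW| = 68.0 and W on the −x side, so W = (-68.000, 0.0000). LF is vertical with |LF| = 23.4 and F on the +y side, so F = (0.0000, 23.400). The virtual corner opposite L is at (-68.000, 23.400). Since A1 is tangent to WN there, PN ⟂ WN and the tangent condition forces PD to be normal to DF, with radius 7.4, so the center P sits 7.4 in from both sides at P = (-60.600, 16.000). That places the tangent points at N = (-68.000, 16.000) on WN and D = (-60.600, 23.400) on DF. Then |LN| = |N − L| = 69.857.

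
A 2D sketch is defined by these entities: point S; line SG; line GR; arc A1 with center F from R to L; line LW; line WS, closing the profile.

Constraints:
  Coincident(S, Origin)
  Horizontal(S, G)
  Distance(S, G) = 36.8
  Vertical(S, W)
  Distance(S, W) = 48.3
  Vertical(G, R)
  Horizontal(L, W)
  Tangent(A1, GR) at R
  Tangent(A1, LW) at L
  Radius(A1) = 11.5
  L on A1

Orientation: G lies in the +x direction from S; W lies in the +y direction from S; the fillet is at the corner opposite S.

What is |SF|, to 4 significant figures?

44.66

S is at the origin; SG is horizontal with |SG| = 36.8 and G on the +x side, so G = (36.80, 0.000). S and W share the same x with |SW| = 48.3 and W on the +y side, so W = (0.000, 48.30). The virtual corner opposite S is at (36.80, 48.30). Tangency of A1 to GR means the radius FR is perpendicular to GR and since A1 is tangent to LW there, FL ⟂ LW, with radius 11.5, so the center F sits 11.5 in from both sides at F = (25.30, 36.80). Then |SF| = |F − S| = 44.66.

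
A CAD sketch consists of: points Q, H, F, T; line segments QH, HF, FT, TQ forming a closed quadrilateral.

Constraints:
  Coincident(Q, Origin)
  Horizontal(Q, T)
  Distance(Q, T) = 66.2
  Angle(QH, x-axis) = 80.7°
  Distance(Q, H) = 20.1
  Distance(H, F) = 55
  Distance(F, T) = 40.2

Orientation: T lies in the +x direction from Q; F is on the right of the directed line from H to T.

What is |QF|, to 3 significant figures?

43.0

Checks: |HF| = 55.00 ✓; |FT| = 40.20 ✓.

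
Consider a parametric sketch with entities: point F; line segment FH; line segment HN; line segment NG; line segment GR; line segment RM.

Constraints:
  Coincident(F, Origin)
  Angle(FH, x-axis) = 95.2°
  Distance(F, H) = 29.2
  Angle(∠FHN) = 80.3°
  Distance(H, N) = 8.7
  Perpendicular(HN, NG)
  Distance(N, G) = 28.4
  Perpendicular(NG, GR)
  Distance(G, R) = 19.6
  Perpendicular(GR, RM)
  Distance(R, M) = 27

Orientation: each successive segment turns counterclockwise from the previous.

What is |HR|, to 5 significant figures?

30.420

F is at the origin; FH runs at 95.2° with length 29.2, so H = (-2.6465, 29.080). ∠FHN = 80.3° gives HN at -165.10° from the x-axis; with |HN| = 8.7, N = (-11.054, 26.843). HN ⟂ NG, so NG runs at -75.100°; with |NG| = 28.4, G = (-3.7514, -0.60231). NG ⟂ GR, so GR runs at 14.900°; with |GR| = 19.6, R = (15.190, 4.4375). Then |HR| = |R − H| = 30.420.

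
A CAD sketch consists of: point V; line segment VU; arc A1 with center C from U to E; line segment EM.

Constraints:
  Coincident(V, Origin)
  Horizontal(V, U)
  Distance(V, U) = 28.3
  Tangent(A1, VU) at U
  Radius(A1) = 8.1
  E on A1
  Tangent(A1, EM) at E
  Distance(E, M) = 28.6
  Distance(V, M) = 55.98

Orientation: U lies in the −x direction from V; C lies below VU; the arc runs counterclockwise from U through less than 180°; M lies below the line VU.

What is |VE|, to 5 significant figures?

36.273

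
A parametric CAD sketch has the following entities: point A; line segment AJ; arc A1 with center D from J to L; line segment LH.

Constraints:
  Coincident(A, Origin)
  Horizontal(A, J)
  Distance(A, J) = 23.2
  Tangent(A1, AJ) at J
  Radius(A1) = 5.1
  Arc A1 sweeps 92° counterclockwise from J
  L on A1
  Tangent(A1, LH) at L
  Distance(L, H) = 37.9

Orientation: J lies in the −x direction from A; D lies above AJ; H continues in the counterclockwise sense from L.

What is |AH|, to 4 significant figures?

47.33

A is at the origin; A and J share the same y with |AJ| = 23.2 and J on the −x side, so J = (-23.20, 0.000). The tangent condition forces DJ to be normal to AJ, so D = J + (0, 5.1) = (-23.20, 5.100). On A1, J sits at bearing -90° from D; a 92° counterclockwise sweep puts L at bearing 2°, so L = D + 5.1·(cos 2°, sin 2°) = (-18.10, 5.278). Tangency of A1 to LH means the radius DL is perpendicular to LH, so LH runs along (−sin 2°, cos 2°); with |LH| = 37.9, H = (-19.43, 43.15). Then |AH| = |H − A| = 47.33.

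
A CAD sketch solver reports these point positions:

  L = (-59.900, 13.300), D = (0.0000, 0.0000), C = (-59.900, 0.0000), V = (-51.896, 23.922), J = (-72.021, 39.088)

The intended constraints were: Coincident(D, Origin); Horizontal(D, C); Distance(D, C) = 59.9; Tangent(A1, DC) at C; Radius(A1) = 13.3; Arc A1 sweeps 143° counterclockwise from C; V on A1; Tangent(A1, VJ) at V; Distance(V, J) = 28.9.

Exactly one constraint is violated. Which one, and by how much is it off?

Distance(V, J) = 28.9 — off by 3.70.

D = (0.00, 0.00) ✓; D.y = 0.00, C.y = 0.00 ✓; |DC| = 59.90 ✓; ∠(LC, CD) = 90.00° ✓; |LC| = 13.30 ✓; bearing(L→V) − bearing(L→C) = 143.0° ✓; |LV| = 13.30 ✓; ∠(LV, VJ) = 90.00° ✓; |VJ| = 25.20 ✗.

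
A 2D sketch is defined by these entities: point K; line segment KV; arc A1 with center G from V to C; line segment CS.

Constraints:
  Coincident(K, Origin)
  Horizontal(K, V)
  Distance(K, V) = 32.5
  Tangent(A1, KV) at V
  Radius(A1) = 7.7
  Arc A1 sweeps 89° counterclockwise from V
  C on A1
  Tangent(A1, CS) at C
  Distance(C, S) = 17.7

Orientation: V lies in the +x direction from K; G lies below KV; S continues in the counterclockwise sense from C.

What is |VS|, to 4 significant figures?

26.50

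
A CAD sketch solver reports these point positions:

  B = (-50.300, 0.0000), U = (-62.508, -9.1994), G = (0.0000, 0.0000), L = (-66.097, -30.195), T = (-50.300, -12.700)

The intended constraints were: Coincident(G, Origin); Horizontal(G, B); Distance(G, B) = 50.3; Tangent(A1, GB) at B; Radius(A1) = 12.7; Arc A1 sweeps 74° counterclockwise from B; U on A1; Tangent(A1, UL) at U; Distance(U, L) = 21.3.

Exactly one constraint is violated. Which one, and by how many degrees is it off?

Tangent(A1, UL) at U — off by 6.30°.

G = (0.00, 0.00) ✓; G.y = 0.00, B.y = 0.00 ✓; |GB| = 50.30 ✓; ∠(TB, BG) = 90.00° ✓; |TB| = 12.70 ✓; bearing(T→U) − bearing(T→B) = 74.00° ✓; |TU| = 12.70 ✓; ∠(TU, UL) = 83.70° ✗; |UL| = 21.30 ✓.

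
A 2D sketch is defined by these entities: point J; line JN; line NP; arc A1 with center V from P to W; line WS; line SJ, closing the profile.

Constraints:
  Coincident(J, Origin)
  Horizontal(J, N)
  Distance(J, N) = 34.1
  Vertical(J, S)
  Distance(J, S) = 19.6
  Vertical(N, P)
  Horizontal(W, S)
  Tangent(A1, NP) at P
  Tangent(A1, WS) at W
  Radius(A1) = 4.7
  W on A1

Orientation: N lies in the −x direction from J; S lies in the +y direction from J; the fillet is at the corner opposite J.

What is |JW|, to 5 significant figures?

35.334

J is at the origin; J and N share the same y with |JN| = 34.1 and N on the −x side, so N = (-34.100, 0.0000). J and S share the same x with |JS| = 19.6 and S on the +y side, so S = (0.0000, 19.600). The virtual corner opposite J is at (-34.100, 19.600). The tangent condition forces VP to be normal to NP and the tangent condition forces VW to be normal to WS, with radius 4.7, so the center V sits 4.7 in from both sides at V = (-29.400, 14.900). That places the tangent points at P = (-34.100, 14.900) on NP and W = (-29.400, 19.600) on WS. Then |JW| = |W − J| = 35.334.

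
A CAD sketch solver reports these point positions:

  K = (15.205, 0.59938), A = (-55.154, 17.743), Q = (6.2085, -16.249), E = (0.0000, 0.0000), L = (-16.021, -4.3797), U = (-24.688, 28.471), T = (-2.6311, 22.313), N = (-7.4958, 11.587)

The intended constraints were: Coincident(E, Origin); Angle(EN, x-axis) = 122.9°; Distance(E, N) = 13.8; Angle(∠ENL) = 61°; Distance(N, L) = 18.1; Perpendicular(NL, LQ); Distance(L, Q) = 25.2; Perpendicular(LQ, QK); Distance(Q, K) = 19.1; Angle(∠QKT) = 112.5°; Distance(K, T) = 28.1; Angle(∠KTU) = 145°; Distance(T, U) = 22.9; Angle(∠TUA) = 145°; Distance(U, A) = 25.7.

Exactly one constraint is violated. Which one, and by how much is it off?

Distance(U, A) = 25.7 — off by 6.60.

E = (0.00, 0.00) ✓; EN at 122.9° ✓; |EN| = 13.80 ✓; ∠ENL = 61.00° ✓; |NL| = 18.10 ✓; ∠(NL, LQ) = 90.00° ✓; |LQ| = 25.20 ✓; ∠(LQ, QK) = 90.00° ✓; |QK| = 19.10 ✓; ∠QKT = 112.5° ✓; |KT| = 28.10 ✓; ∠KTU = 145.0° ✓; |TU| = 22.90 ✓; ∠TUA = 145.0° ✓; |UA| = 32.30 ✗.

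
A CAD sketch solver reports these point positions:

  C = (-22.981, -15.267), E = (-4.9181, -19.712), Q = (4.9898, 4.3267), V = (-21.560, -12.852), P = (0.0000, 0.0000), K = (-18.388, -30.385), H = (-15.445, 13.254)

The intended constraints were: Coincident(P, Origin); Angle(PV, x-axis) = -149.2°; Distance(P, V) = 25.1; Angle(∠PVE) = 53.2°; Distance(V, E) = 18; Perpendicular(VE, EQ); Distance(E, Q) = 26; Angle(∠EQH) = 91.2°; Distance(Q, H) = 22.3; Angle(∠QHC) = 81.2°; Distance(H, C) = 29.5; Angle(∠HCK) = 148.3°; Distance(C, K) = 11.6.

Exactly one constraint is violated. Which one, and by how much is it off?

Distance(C, K) = 11.6 — off by 4.20.

P = (0.00, 0.00) ✓; PV at -149.2° ✓; |PV| = 25.10 ✓; ∠PVE = 53.20° ✓; |VE| = 18.00 ✓; ∠(VE, EQ) = 90.00° ✓; |EQ| = 26.00 ✓; ∠EQH = 91.20° ✓; |QH| = 22.30 ✓; ∠QHC = 81.20° ✓; |HC| = 29.50 ✓; ∠HCK = 148.3° ✓; |CK| = 15.80 ✗.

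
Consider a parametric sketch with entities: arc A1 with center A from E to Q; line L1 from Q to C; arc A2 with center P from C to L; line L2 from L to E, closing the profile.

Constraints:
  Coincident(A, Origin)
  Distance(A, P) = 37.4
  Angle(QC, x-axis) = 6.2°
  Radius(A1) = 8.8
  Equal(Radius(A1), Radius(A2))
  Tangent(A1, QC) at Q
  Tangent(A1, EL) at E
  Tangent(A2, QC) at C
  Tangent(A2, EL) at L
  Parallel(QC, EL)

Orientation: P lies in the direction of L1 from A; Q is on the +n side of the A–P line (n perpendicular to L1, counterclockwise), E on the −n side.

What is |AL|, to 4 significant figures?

38.42

The slot axis is L1's direction at 6.2°, so u = (cos 6.2°, sin 6.2°) = (0.9942, 0.1080) and n = (−sin 6.2°, cos 6.2°) = (-0.1080, 0.9942). A is at the origin and P lies 37.4 along u from A, so P = 37.4·u = (37.18, 4.039). Tangency of A1 to both parallel lines with radius 8.8 puts Q and E at A ± 8.8·n: Q = (-0.9504, 8.749), E = (0.9504, -8.749). Equal radii place C and L the same way about P: C = P + 8.8·n = (36.23, 12.79), L = P − 8.8·n = (38.13, -4.709). Then |AL| = |L − A| = 38.42.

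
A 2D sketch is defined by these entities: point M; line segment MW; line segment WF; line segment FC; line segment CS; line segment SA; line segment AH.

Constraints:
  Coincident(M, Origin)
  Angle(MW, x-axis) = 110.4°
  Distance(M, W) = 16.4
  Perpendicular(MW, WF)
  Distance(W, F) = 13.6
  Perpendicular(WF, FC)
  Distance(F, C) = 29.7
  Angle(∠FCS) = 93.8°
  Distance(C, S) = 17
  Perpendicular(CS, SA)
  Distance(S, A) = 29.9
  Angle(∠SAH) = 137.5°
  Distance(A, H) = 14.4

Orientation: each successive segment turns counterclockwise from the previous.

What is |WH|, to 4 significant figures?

10.88

M is at the origin; MW runs at 110.4° with length 16.4, so W = (-5.717, 15.37). MW ⟂ WF, so WF runs at -159.6°; with |WF| = 13.6, F = (-18.46, 10.63). WF is perpendicular to FC, so FC runs at -69.60°; with |FC| = 29.7, C = (-8.111, -17.21). ∠FCS = 93.8° gives CS at 16.60° from the x-axis; with |CS| = 17.0, S = (8.180, -12.35). CS ⟂ SA, so SA runs at 106.6°; with |SA| = 29.9, A = (-0.3616, 16.30). ∠SAH = 137.5° gives AH at 149.1° from the x-axis; with |AH| = 14.4, H = (-12.72, 23.70). Then |WH| = |H − W| = 10.88.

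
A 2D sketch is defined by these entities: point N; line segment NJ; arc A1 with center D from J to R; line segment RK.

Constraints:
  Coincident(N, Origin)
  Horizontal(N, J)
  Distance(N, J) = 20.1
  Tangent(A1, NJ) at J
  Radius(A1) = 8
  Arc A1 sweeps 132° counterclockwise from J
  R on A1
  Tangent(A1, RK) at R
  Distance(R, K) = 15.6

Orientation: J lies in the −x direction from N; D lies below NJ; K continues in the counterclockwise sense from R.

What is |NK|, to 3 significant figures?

29.4

N is at the origin; NJ is horizontal with |NJ| = 20.1 and J on the −x side, so J = (-20.1, 0.00). Tangency of A1 to NJ means the radius DJ is perpendicular to NJ, so D = J + (0, -8) = (-20.1, -8.00). On A1, J sits at bearing 90° from D; a 132° counterclockwise sweep puts R at bearing 222°, so R = D + 8.0·(cos 222°, sin 222°) = (-26.0, -13.4). Tangency of A1 to RK means the radius DR is perpendicular to RK, so RK runs along (−sin 222°, cos 222°); with |RK| = 15.6, K = (-15.6, -24.9). Then |NK| = |K − N| = 29.4.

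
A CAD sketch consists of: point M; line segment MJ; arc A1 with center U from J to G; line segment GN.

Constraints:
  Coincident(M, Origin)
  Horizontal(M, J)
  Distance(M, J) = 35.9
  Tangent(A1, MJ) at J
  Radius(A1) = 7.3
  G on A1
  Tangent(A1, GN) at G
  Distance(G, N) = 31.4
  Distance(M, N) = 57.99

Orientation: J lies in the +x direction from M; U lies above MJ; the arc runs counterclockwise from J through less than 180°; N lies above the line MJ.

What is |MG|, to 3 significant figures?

43.8

M is at the origin; MJ is horizontal with |MJ| = 35.9 and J on the +x side, so J = (35.9, 0.00). Tangency of A1 to MJ means the radius UJ is perpendicular to MJ, so U = J + (0, 7.3) = (35.9, 7.30). Since UG ⟂ GN (tangency), |UN| = √(7.3² + 31.4²) = 32.2 regardless of where G sits on A1. So N lies on both circle(M, 57.99) and circle(U, 32.2); the above-MJ intersection is N = (43.2, 38.7). G is the foot of the tangent from N: G = (43.2, 7.30).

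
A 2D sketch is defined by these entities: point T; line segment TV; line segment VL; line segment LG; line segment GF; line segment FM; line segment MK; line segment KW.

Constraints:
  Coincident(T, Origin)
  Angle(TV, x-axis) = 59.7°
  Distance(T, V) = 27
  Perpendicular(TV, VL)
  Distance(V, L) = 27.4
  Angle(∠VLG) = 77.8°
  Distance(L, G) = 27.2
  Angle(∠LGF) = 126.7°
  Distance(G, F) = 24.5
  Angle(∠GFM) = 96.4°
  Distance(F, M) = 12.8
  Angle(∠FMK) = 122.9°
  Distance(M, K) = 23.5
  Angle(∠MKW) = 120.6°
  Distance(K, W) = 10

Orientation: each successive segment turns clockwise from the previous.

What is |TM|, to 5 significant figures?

7.3208

∠LGF = 126.7° gives GF at 174.20° from the x-axis; with |GF| = 24.5, F = (-5.4713, -8.0904). ∠GFM = 96.4° gives FM at 90.600° from the x-axis; with |FM| = 12.8, M = (-5.6054, 4.7089). Then |TM| = |M − T| = 7.3208.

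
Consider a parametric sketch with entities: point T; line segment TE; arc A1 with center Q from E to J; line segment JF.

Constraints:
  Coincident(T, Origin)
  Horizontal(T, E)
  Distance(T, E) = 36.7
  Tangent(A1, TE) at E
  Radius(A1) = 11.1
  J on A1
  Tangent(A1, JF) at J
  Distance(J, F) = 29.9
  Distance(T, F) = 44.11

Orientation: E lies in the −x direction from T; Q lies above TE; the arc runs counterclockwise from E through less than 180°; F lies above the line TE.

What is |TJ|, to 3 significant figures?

27.4

Checks: |QJ| = 11.10 ✓; ∠(QJ, JF) = 90.00° ✓; |JF| = 29.90 ✓; |TF| = 44.11 ✓.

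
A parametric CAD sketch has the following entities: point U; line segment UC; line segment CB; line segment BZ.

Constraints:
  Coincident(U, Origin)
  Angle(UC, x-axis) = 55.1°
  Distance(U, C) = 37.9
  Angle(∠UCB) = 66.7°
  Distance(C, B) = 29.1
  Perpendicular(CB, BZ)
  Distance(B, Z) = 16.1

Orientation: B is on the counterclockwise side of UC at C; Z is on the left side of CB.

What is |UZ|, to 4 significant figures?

23.43

∠UCB = 66.7°, so CB runs at 55.1° + (180° − 66.7°) = 168.4° from the x-axis; with |CB| = 29.1, B = C + 29.1·(cos 168.4°, sin 168.4°) = (-6.821, 36.94). CB is perpendicular to BZ; with |BZ| = 16.1 on the left of CB, Z = B + 16.1·(-0.2011, -0.9796) = (-10.06, 21.16). Then |UZ| = |Z − U| = 23.43.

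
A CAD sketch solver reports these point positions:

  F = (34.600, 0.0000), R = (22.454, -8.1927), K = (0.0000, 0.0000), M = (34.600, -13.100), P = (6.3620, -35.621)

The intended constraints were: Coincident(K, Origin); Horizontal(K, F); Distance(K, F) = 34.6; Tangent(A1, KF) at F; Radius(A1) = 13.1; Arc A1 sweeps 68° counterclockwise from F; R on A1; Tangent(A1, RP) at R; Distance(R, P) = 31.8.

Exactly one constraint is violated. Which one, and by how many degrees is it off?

Tangent(A1, RP) at R — off by 8.40°.

K = (0.00, 0.00) ✓; K.y = 0.00, F.y = 0.00 ✓; |KF| = 34.60 ✓; ∠(MF, FK) = 90.00° ✓; |MF| = 13.10 ✓; bearing(M→R) − bearing(M→F) = 68.00° ✓; |MR| = 13.10 ✓; ∠(MR, RP) = 98.40° ✗; |RP| = 31.80 ✓.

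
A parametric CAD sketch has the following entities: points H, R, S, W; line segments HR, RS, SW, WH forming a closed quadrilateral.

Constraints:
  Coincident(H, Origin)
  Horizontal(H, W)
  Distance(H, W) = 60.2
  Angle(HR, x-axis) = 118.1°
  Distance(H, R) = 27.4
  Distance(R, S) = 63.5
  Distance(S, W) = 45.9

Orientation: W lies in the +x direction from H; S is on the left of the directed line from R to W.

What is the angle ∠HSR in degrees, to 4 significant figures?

24.65°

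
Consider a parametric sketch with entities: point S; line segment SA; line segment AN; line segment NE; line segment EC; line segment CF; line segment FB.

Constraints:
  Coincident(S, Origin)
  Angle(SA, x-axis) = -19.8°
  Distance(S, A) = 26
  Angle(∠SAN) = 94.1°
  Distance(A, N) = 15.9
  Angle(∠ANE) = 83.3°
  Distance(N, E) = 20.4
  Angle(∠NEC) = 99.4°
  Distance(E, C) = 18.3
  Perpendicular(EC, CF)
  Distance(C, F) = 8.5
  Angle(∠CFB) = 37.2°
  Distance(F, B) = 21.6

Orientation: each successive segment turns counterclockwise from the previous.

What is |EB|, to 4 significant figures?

10.16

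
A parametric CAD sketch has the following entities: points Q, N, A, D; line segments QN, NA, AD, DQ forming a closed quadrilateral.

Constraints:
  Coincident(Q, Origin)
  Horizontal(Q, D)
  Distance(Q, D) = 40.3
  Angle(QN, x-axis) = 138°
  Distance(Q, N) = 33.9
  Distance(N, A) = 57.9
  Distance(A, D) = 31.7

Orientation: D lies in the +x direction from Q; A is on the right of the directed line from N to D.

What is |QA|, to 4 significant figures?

24.21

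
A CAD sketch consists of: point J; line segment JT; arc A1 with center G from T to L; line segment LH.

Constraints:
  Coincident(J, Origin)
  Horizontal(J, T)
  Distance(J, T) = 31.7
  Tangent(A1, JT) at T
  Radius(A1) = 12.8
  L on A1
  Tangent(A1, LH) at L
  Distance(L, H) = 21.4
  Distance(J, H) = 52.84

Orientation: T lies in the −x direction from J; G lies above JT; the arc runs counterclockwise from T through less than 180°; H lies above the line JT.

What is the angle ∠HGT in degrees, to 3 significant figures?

166°

J is at the origin; J and T share the same y with |JT| = 31.7 and T on the −x side, so T = (-31.7, 0.00). A1 meets JT tangentially, so GT is at right angles to JT, so G = T + (0, 12.8) = (-31.7, 12.8). Since GL ⟂ LH (tangency), |GH| = √(12.8² + 21.4²) = 24.9 regardless of where L sits on A1. So H lies on both circle(J, 52.84) and circle(G, 24.9); the above-JT intersection is H = (-37.7, 37.0). L is the foot of the tangent from H: L = (-22.6, 21.8).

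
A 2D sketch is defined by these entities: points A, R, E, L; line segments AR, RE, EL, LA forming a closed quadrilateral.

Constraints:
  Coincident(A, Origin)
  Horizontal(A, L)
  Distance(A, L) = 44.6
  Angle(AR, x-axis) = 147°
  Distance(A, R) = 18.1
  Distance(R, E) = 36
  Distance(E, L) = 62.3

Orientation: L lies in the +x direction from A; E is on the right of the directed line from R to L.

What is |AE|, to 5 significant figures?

28.644

Checks: |RE| = 36.00 ✓; |EL| = 62.30 ✓.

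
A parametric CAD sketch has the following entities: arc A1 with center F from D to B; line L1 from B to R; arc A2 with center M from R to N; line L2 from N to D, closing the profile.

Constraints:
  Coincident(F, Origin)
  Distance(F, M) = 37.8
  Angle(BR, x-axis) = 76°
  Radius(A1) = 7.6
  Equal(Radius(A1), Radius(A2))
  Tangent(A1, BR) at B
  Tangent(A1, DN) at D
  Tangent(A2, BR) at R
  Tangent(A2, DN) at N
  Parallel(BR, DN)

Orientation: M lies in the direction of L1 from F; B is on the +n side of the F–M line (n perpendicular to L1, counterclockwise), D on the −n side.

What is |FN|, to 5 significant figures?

38.556

The slot axis is L1's direction at 76.0°, so u = (cos 76.0°, sin 76.0°) = (0.24192, 0.97030) and n = (−sin 76.0°, cos 76.0°) = (-0.97030, 0.24192). F is at the origin and M lies 37.8 along u from F, so M = 37.8·u = (9.1446, 36.677). Tangency of A1 to both parallel lines with radius 7.6 puts B and D at F ± 7.6·n: B = (-7.3742, 1.8386), D = (7.3742, -1.8386). Equal radii place R and N the same way about M: R = M + 7.6·n = (1.7704, 38.516), N = M − 7.6·n = (16.519, 34.839). Then |FN| = |N − F| = 38.556.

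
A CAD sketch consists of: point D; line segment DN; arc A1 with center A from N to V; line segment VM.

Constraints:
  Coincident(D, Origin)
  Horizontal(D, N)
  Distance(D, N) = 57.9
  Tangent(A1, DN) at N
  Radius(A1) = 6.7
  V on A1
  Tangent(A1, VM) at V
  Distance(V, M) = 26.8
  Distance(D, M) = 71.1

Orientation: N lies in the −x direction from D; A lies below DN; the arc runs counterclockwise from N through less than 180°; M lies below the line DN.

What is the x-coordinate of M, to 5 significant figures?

-62.474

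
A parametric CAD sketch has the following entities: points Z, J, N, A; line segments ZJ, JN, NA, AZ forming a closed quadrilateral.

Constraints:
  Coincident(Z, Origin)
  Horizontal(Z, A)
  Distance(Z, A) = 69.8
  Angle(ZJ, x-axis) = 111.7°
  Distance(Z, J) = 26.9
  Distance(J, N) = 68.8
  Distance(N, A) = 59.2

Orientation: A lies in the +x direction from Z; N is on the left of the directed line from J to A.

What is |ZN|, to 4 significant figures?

76.16

Z is at the origin; Z and A share the same y with |ZA| = 69.8 and A in +x, so A = (69.8, 0). ZJ runs at 111.7° with |ZJ| = 26.9, so J = (-9.946, 24.99). N is determined by |JN| = 68.8 and |NA| = 59.2 together: it lies at the intersection of circle(J, 68.8) and circle(A, 59.2). With |JA| = 83.57, the foot of the radical line on JA is 49.14 from J and the perpendicular offset is √(68.8² − 49.14²) = 48.16. Taking the left-of-JA solution: N = (51.34, 56.25).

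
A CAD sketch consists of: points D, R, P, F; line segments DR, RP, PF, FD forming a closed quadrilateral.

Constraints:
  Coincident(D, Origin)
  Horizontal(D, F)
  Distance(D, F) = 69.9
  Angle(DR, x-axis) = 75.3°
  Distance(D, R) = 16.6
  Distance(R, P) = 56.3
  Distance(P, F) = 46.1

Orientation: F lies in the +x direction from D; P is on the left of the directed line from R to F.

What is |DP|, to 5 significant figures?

68.776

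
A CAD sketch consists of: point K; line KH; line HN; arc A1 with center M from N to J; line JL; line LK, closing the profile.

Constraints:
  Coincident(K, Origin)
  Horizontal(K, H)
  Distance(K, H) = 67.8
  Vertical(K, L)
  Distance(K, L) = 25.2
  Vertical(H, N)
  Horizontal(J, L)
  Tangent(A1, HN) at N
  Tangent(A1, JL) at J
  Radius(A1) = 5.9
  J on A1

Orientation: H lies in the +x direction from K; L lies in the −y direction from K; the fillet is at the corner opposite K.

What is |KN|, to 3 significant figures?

70.5

K is at the origin; K and H share the same y with |KH| = 67.8 and H on the +x side, so H = (67.8, 0.00). KL is vertical with |KL| = 25.2 and L on the −y side, so L = (0.00, -25.2). The virtual corner opposite K is at (67.8, -25.2). Tangency of A1 to HN means the radius MN is perpendicular to HN and A1 meets JL tangentially, so MJ is at right angles to JL, with radius 5.9, so the center M sits 5.9 in from both sides at M = (61.9, -19.3). That places the tangent points at N = (67.8, -19.3) on HN and J = (61.9, -25.2) on JL. Then |KN| = |N − K| = 70.5.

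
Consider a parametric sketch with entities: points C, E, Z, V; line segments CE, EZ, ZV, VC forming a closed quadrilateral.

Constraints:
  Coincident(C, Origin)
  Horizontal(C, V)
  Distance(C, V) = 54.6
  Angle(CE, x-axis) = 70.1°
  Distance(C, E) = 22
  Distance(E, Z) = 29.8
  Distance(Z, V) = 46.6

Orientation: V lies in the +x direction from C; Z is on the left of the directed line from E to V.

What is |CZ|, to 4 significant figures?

50.05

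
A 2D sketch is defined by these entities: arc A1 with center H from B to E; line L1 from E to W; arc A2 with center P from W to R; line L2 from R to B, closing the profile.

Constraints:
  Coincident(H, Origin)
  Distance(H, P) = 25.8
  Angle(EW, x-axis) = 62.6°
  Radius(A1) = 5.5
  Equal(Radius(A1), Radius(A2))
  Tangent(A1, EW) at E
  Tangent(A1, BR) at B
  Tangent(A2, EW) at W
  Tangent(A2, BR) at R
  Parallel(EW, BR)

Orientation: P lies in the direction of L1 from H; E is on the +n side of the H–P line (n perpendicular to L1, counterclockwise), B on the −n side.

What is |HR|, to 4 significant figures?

26.38

The slot axis is L1's direction at 62.6°, so u = (cos 62.6°, sin 62.6°) = (0.4602, 0.8878) and n = (−sin 62.6°, cos 62.6°) = (-0.8878, 0.4602). H is at the origin and P lies 25.8 along u from H, so P = 25.8·u = (11.87, 22.91). Tangency of A1 to both parallel lines with radius 5.5 puts E and B at H ± 5.5·n: E = (-4.883, 2.531), B = (4.883, -2.531). Equal radii place W and R the same way about P: W = P + 5.5·n = (6.990, 25.44), R = P − 5.5·n = (16.76, 20.37). Then |HR| = |R − H| = 26.38.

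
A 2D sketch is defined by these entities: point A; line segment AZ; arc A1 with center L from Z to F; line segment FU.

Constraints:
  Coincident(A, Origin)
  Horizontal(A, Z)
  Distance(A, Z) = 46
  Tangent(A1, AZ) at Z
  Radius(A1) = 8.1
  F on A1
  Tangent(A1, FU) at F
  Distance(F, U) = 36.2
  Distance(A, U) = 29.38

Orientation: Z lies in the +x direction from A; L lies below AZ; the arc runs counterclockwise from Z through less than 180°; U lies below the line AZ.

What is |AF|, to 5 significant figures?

40.675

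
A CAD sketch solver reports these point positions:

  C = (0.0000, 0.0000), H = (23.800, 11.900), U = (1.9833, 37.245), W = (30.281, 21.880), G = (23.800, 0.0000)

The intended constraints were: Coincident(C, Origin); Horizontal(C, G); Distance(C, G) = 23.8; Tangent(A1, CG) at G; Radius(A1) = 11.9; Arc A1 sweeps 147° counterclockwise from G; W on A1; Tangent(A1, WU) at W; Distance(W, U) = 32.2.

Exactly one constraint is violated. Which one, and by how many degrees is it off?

Tangent(A1, WU) at W — off by 4.50°.

C = (0.00, 0.00) ✓; C.y = 0.00, G.y = 0.00 ✓; |CG| = 23.80 ✓; ∠(HG, GC) = 90.00° ✓; |HG| = 11.90 ✓; bearing(H→W) − bearing(H→G) = 147.0° ✓; |HW| = 11.90 ✓; ∠(HW, WU) = 85.50° ✗; |WU| = 32.20 ✓.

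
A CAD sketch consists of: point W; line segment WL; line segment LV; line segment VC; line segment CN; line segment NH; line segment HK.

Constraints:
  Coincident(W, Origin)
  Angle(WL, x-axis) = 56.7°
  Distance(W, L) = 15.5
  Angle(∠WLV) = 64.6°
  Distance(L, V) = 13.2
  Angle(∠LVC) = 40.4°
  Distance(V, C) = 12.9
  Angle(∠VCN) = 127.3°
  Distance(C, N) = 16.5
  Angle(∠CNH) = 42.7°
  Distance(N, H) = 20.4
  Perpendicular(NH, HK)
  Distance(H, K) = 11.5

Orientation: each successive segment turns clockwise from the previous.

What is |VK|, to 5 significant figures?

5.1118

W is at the origin; WL runs at 56.7° with length 15.5, so L = (8.5099, 12.955). ∠WLV = 64.6° gives LV at -58.700° from the x-axis; with |LV| = 13.2, V = (15.368, 1.6762). ∠LVC = 40.4° gives VC at 161.70° from the x-axis; with |VC| = 12.9, C = (3.1199, 5.7267). ∠VCN = 127.3° gives CN at 109.00° from the x-axis; with |CN| = 16.5, N = (-2.2520, 21.328). ∠CNH = 42.7° gives NH at -28.300° from the x-axis; with |NH| = 20.4, H = (15.710, 11.656). NH is perpendicular to HK, so HK runs at -118.30°; with |HK| = 11.5, K = (10.258, 1.5308). Then |VK| = |K − V| = 5.1118.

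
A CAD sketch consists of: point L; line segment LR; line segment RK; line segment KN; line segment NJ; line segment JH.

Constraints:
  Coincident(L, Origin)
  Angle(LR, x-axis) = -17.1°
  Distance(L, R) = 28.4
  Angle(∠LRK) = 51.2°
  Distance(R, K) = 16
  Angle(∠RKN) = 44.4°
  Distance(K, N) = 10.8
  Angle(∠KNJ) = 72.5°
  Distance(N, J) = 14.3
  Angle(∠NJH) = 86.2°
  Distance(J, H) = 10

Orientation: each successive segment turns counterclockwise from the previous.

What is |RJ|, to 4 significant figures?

5.504

L is at the origin; LR runs at -17.1° with length 28.4, so R = (27.14, -8.351). ∠LRK = 51.2° gives RK at 111.7° from the x-axis; with |RK| = 16.0, K = (21.23, 6.515). ∠RKN = 44.4° gives KN at -112.7° from the x-axis; with |KN| = 10.8, N = (17.06, -3.448). ∠KNJ = 72.5° gives NJ at -5.200° from the x-axis; with |NJ| = 14.3, J = (31.30, -4.744). Then |RJ| = |J − R| = 5.504.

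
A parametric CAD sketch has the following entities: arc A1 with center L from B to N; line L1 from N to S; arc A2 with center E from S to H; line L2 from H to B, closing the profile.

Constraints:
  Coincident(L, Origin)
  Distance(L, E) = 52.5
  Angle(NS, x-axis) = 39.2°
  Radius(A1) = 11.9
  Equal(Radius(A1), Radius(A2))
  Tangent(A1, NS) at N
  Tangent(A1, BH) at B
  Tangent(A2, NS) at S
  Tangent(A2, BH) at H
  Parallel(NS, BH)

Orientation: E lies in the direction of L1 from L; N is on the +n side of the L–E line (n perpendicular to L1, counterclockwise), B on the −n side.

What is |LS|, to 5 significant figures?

53.832

The slot axis is L1's direction at 39.2°, so u = (cos 39.2°, sin 39.2°) = (0.77494, 0.63203) and n = (−sin 39.2°, cos 39.2°) = (-0.63203, 0.77494). L is at the origin and E lies 52.5 along u from L, so E = 52.5·u = (40.685, 33.182). Tangency of A1 to both parallel lines with radius 11.9 puts N and B at L ± 11.9·n: N = (-7.5211, 9.2218), B = (7.5211, -9.2218). Equal radii place S and H the same way about E: S = E + 11.9·n = (33.163, 42.403), H = E − 11.9·n = (48.206, 23.960). Then |LS| = |S − L| = 53.832.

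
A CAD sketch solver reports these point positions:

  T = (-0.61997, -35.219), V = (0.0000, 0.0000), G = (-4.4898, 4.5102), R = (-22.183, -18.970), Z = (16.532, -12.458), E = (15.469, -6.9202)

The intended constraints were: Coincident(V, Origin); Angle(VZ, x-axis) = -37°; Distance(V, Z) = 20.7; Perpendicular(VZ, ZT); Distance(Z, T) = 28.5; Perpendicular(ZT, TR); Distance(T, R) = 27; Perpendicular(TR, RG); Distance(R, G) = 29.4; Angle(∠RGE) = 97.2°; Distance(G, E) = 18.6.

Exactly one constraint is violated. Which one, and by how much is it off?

Distance(G, E) = 18.6 — off by 4.40.

V = (0.00, 0.00) ✓; VZ at -37.00° ✓; |VZ| = 20.70 ✓; ∠(VZ, ZT) = 90.00° ✓; |ZT| = 28.50 ✓; ∠(ZT, TR) = 90.00° ✓; |TR| = 27.00 ✓; ∠(TR, RG) = 90.00° ✓; |RG| = 29.40 ✓; ∠RGE = 97.20° ✓; |GE| = 23.00 ✗.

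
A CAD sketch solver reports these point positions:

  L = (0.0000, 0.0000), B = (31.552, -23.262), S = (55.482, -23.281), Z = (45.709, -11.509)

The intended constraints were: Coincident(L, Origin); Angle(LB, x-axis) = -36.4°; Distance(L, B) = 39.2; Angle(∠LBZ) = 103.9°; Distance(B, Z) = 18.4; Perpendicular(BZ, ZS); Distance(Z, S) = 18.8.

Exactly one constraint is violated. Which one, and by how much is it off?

Distance(Z, S) = 18.8 — off by 3.50.

L = (0.00, 0.00) ✓; LB at -36.40° ✓; |LB| = 39.20 ✓; ∠LBZ = 103.9° ✓; |BZ| = 18.40 ✓; ∠(BZ, ZS) = 90.00° ✓; |ZS| = 15.30 ✗.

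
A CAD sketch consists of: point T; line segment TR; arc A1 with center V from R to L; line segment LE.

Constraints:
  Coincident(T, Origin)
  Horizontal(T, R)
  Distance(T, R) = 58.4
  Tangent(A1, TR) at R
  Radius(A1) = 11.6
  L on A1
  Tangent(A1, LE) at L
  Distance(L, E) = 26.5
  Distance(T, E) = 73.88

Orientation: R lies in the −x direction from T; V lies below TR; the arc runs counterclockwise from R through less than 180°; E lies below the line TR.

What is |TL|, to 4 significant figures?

71.10

T is at the origin; T and R share the same y with |TR| = 58.4 and R on the −x side, so R = (-58.40, 0.000). Tangency of A1 to TR means the radius VR is perpendicular to TR, so V = R + (0, -11.6) = (-58.40, -11.60). Since VL ⟂ LE (tangency), |VE| = √(11.6² + 26.5²) = 28.93 regardless of where L sits on A1. So E lies on both circle(T, 73.88) and circle(V, 28.93); the below-TR intersection is E = (-61.91, -40.31). L is the foot of the tangent from E: L = (-69.51, -14.93).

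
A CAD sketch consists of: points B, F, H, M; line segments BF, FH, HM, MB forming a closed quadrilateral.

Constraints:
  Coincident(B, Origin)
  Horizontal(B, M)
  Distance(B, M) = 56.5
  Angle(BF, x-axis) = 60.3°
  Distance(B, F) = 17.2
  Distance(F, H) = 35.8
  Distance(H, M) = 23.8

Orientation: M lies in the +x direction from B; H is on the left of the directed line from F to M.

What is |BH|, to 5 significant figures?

48.358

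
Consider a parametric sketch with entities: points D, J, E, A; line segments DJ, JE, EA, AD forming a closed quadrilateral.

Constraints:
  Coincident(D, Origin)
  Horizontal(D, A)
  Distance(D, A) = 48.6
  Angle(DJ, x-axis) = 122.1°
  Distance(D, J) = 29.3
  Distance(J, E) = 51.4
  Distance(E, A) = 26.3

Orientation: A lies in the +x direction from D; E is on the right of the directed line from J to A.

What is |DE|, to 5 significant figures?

25.109

Checks: |JE| = 51.40 ✓; |EA| = 26.30 ✓.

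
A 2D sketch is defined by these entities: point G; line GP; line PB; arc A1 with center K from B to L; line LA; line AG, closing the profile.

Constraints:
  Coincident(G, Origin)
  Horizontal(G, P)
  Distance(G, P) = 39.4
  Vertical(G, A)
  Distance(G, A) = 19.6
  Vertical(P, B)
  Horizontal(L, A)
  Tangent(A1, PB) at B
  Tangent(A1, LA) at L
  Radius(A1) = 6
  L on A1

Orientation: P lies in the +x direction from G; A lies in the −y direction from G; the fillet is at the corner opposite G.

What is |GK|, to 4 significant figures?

36.06

G is at the origin; G and P share the same y with |GP| = 39.4 and P on the +x side, so P = (39.40, 0.000). GA is vertical with |GA| = 19.6 and A on the −y side, so A = (0.000, -19.60). The virtual corner opposite G is at (39.40, -19.60). A1 meets PB tangentially, so KB is at right angles to PB and since A1 is tangent to LA there, KL ⟂ LA, with radius 6.0, so the center K sits 6.0 in from both sides at K = (33.40, -13.60). Then |GK| = |K − G| = 36.06.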